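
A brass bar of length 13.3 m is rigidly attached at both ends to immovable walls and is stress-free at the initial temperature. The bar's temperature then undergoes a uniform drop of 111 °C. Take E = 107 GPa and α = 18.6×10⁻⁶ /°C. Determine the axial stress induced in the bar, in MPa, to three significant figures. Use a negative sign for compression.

Free thermal expansion αLΔT = 18.6e-6 · 13300 · -111 = -27.46 mm.
The walls impose strain ε = −(-27.46)/13300 = 2.0646e-03; σ = Eε = 107000 · 2.0646e-03 = 220.9 MPa.

221 MPa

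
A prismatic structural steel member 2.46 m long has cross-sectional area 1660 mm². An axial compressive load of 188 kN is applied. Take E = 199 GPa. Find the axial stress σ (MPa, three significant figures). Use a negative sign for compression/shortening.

-113 MPa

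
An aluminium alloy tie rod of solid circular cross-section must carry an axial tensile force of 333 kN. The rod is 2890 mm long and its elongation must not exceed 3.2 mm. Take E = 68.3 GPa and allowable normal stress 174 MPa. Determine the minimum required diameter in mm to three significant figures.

Required area A ≥ P/σ_allow = 333000/174 = 1914 mm².
For a solid circular section, d ≥ √(4A/π) = 49.36 mm.
Elongation limit: A ≥ PL/(Eδ_allow) = 333000·2890/(68300·3.2) = 4403 mm² ⇒ d ≥ 74.88 mm.
The elongation limit governs.

74.9 mm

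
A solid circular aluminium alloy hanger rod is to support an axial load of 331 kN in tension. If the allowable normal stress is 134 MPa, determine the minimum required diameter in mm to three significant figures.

Required area A ≥ P/σ_allow = 331000/134 = 2470 mm².
For a solid circular section, d ≥ √(4A/π) = 56.08 mm.

56.1 mm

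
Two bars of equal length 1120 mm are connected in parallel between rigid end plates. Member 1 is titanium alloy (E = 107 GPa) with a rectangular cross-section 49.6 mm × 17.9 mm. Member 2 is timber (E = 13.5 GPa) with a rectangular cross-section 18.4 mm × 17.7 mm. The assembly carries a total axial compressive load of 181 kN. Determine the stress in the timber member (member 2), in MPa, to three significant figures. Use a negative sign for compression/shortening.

-24.6 MPa

A_1 = 887.8 mm².
A_2 = 325.7 mm².
Equal strain + equilibrium ⇒ each member carries load in proportion to AE: A₁E₁ = 95000000 N, A₂E₂ = 4397000 N, ΣAE = 99400000 N.
σ₂ = P·E₂/ΣAE = -181000·13500/99400000 = -24.58 MPa.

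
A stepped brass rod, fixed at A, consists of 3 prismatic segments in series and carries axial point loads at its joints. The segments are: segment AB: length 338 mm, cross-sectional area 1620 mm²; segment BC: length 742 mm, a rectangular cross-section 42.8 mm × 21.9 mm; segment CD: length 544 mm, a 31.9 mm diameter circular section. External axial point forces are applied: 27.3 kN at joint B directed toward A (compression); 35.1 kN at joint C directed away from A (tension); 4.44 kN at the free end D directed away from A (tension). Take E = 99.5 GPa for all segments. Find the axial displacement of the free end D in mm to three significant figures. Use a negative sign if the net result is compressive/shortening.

0.371 mm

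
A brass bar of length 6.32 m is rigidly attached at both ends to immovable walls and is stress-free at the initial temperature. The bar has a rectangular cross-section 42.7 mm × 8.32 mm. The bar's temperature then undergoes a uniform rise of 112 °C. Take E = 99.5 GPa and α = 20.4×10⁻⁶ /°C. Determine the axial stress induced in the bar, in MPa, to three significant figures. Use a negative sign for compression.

-227 MPa

Free thermal expansion αLΔT = 20.4e-6 · 6320 · 112 = 14.44 mm.
The walls impose strain ε = −(14.44)/6320 = -2.2848e-03; σ = Eε = 99500 · -2.2848e-03 = -227.3 MPa.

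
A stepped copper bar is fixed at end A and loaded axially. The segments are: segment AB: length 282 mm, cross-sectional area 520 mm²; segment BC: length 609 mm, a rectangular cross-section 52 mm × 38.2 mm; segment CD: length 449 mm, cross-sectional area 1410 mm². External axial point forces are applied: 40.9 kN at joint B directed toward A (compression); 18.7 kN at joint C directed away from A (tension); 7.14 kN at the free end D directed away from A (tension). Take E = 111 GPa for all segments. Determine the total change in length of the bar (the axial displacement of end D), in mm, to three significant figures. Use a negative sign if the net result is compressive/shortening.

0.0183 mm

Internal axial forces (sectioning from the free end, tension +): N_CD = 7.14 kN, N_BC = 25.84 kN, N_AB = -15.06 kN.
A_BC = 1986 mm².
δ_AB = -15060·282/(520·111000) = -0.07358 mm
δ_BC = 25840·609/(1986·111000) = 0.07137 mm
δ_CD = 7140·449/(1410·111000) = 0.02048 mm
δ = Σδ_i = 0.01828 mm.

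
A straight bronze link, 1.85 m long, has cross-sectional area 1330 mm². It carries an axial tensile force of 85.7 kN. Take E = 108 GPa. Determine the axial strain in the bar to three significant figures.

σ = N/A = 64.44 MPa; ε = σ/E = 64.44/108000 = 5.966e-04.

5.97e-04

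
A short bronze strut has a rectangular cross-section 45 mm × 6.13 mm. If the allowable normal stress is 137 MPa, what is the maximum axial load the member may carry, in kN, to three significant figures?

A = 275.9 mm².
P_max = σ_allow · A = 137 · 275.9 = 37790 N = 37.79 kN.

37.8 kN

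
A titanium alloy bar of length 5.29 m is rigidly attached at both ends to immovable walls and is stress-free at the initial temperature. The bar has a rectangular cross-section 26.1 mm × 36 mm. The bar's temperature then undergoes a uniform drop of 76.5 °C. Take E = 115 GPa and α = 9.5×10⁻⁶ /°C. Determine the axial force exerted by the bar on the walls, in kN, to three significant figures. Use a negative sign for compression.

78.5 kN

Free thermal expansion αLΔT = 9.5e-6 · 5290 · -76.5 = -3.845 mm.
The walls impose strain ε = −(-3.845)/5290 = 7.2675e-04; σ = Eε = 115000 · 7.2675e-04 = 83.58 MPa.
Wall reaction R = σ·A = 83.58·939.6 = 78530 N = 78.53 kN.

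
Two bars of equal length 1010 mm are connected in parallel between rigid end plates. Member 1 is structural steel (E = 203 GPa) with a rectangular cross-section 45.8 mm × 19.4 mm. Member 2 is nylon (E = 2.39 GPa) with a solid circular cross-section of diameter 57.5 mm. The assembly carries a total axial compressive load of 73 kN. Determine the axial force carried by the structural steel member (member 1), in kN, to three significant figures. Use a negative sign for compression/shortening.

A_1 = 888.5 mm².
A_2 = 2597 mm².
Equal strain + equilibrium ⇒ each member carries load in proportion to AE: A₁E₁ = 180400000 N, A₂E₂ = 6206000 N, ΣAE = 186600000 N.
F₁ = P·A₁E₁/ΣAE = -73000·180400000/186600000 = -70570 N.

-70.6 kN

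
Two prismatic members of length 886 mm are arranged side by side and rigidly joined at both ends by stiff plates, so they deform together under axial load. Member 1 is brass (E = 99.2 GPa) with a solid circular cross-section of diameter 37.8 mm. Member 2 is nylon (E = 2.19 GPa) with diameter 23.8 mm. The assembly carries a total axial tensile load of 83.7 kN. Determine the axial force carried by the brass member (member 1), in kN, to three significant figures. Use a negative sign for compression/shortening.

A_1 = 1122 mm².
A_2 = 444.9 mm².
Equal strain + equilibrium ⇒ each member carries load in proportion to AE: A₁E₁ = 111300000 N, A₂E₂ = 974300 N, ΣAE = 112300000 N.
F₁ = P·A₁E₁/ΣAE = 83700·111300000/112300000 = 82970 N.

83.0 kN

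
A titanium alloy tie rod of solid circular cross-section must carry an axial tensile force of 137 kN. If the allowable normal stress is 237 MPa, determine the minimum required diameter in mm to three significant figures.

Required area A ≥ P/σ_allow = 137000/237 = 578.1 mm².
For a solid circular section, d ≥ √(4A/π) = 27.13 mm.

27.1 mm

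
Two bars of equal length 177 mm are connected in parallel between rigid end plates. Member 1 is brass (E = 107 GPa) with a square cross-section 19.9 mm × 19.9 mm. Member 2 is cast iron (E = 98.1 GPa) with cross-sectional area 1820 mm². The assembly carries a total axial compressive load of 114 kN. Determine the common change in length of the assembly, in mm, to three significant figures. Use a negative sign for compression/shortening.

-0.0913 mm

A_1 = 396 mm².
Equal strain + equilibrium ⇒ each member carries load in proportion to AE: A₁E₁ = 42370000 N, A₂E₂ = 178500000 N, ΣAE = 220900000 N.
δ = PL/ΣAE = -114000·177/220900000 = -0.09134 mm.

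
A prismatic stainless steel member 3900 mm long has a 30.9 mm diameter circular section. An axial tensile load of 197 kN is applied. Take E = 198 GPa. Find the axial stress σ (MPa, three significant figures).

263 MPa

A = 749.9 mm².
σ = N/A = 197000/749.9 = 262.7 MPa.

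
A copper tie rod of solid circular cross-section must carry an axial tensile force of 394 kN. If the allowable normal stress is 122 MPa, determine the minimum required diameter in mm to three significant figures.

Required area A ≥ P/σ_allow = 394000/122 = 3230 mm².
For a solid circular section, d ≥ √(4A/π) = 64.12 mm.

64.1 mm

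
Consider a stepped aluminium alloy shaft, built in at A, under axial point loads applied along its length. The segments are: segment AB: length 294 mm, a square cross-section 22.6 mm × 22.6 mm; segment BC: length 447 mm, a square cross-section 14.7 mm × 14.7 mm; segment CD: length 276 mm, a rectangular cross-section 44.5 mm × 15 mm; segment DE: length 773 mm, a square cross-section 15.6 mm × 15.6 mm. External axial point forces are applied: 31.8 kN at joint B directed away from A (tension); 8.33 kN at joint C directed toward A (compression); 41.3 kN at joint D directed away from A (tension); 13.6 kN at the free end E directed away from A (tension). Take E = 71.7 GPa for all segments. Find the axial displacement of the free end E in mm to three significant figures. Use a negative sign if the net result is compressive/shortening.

Internal axial forces (sectioning from the free end, tension +): N_DE = 13.6 kN, N_CD = 54.9 kN, N_BC = 46.57 kN, N_AB = 78.37 kN.
A_AB = 510.8 mm².
A_BC = 216.1 mm².
A_CD = 667.5 mm².
A_DE = 243.4 mm².
δ_AB = 78370·294/(510.8·71700) = 0.6292 mm
δ_BC = 46570·447/(216.1·71700) = 1.344 mm
δ_CD = 54900·276/(667.5·71700) = 0.3166 mm
δ_DE = 13600·773/(243.4·71700) = 0.6025 mm
δ = Σδ_i = 2.892 mm.

2.89 mm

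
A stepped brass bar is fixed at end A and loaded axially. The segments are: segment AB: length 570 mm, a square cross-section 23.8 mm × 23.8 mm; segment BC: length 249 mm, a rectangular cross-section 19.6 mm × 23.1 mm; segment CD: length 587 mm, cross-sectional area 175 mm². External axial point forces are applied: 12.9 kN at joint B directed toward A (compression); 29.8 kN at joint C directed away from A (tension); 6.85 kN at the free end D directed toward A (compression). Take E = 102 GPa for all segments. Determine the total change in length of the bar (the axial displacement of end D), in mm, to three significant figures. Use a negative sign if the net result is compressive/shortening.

Internal axial forces (sectioning from the free end, tension +): N_CD = -6.85 kN, N_BC = 22.95 kN, N_AB = 10.05 kN.
A_AB = 566.4 mm².
A_BC = 452.8 mm².
δ_AB = 10050·570/(566.4·102000) = 0.09915 mm
δ_BC = 22950·249/(452.8·102000) = 0.1237 mm
δ_CD = -6850·587/(175·102000) = -0.2253 mm
δ = Σδ_i = -0.002374 mm.

-0.00237 mm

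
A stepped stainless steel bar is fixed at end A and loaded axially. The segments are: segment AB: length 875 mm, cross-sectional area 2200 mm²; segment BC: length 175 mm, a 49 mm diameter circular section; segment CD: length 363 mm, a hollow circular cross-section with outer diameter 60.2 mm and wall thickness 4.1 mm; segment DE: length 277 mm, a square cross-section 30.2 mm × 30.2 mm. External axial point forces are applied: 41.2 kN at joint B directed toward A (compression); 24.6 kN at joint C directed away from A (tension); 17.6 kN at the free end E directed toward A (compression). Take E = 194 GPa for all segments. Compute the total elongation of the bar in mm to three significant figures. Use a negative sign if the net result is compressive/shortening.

Internal axial forces (sectioning from the free end, tension +): N_DE = -17.6 kN, N_CD = -17.6 kN, N_BC = 7 kN, N_AB = -34.2 kN.
A_BC = 1886 mm².
A_CD = 722.6 mm².
A_DE = 912 mm².
δ_AB = -34200·875/(2200·194000) = -0.07011 mm
δ_BC = 7000·175/(1886·194000) = 0.003349 mm
δ_CD = -17600·363/(722.6·194000) = -0.04557 mm
δ_DE = -17600·277/(912·194000) = -0.02755 mm
δ = Σδ_i = -0.1399 mm.

-0.140 mm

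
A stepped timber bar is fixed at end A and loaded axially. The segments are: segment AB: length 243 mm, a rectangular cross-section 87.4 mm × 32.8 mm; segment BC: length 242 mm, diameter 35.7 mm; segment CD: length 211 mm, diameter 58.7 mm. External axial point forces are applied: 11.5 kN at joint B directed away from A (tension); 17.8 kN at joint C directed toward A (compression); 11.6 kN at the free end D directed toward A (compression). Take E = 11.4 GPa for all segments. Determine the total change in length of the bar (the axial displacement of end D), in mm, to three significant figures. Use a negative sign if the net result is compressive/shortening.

Internal axial forces (sectioning from the free end, tension +): N_CD = -11.6 kN, N_BC = -29.4 kN, N_AB = -17.9 kN.
A_AB = 2867 mm².
A_BC = 1001 mm².
A_CD = 2706 mm².
δ_AB = -17900·243/(2867·11400) = -0.1331 mm
δ_BC = -29400·242/(1001·11400) = -0.6235 mm
δ_CD = -11600·211/(2706·11400) = -0.07934 mm
δ = Σδ_i = -0.8359 mm.

-0.836 mm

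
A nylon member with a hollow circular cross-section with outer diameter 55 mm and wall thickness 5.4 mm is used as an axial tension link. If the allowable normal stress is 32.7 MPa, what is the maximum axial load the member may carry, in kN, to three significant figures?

27.5 kN

A = 841.4 mm².
P_max = σ_allow · A = 32.7 · 841.4 = 27520 N = 27.52 kN.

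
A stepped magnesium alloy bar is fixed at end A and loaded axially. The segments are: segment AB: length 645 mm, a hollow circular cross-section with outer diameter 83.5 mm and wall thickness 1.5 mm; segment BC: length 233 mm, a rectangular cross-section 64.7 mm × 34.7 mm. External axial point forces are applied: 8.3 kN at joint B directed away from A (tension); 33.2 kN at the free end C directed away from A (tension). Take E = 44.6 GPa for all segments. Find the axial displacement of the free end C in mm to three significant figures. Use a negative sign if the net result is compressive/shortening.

1.63 mm

Internal axial forces (sectioning from the free end, tension +): N_BC = 33.2 kN, N_AB = 41.5 kN.
A_AB = 386.4 mm².
A_BC = 2245 mm².
δ_AB = 41500·645/(386.4·44600) = 1.553 mm
δ_BC = 33200·233/(2245·44600) = 0.07725 mm
δ = Σδ_i = 1.63 mm.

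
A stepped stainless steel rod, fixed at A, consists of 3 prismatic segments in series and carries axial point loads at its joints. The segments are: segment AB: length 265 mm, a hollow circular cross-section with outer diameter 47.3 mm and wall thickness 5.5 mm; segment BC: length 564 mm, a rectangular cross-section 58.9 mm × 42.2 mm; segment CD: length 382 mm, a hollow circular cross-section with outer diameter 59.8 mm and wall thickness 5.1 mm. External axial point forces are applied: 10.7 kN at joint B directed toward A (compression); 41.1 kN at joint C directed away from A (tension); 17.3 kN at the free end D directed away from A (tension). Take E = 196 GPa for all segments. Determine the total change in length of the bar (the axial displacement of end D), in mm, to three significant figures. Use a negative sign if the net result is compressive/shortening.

0.195 mm

Internal axial forces (sectioning from the free end, tension +): N_CD = 17.3 kN, N_BC = 58.4 kN, N_AB = 47.7 kN.
A_AB = 722.3 mm².
A_BC = 2486 mm².
A_CD = 876.4 mm².
δ_AB = 47700·265/(722.3·196000) = 0.08929 mm
δ_BC = 58400·564/(2486·196000) = 0.06761 mm
δ_CD = 17300·382/(876.4·196000) = 0.03847 mm
δ = Σδ_i = 0.1954 mm.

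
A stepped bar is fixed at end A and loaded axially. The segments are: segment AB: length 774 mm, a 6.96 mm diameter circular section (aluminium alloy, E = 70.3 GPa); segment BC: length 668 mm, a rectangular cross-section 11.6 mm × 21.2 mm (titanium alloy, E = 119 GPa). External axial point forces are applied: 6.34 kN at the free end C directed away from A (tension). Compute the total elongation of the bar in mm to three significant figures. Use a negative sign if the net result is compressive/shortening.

Internal axial forces (sectioning from the free end, tension +): N_BC = 6.34 kN, N_AB = 6.34 kN.
A_AB = 38.05 mm².
A_BC = 245.9 mm².
δ_AB = 6340·774/(38.05·70300) = 1.835 mm
δ_BC = 6340·668/(245.9·119000) = 0.1447 mm
δ = Σδ_i = 1.979 mm.

1.98 mm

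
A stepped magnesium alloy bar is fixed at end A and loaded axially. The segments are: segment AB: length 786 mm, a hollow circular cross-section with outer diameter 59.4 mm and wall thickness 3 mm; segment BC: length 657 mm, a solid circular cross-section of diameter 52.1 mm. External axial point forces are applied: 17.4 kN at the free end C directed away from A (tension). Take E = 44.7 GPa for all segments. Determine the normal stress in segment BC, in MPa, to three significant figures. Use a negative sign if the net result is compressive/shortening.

8.16 MPa

Internal axial forces (sectioning from the free end, tension +): N_BC = 17.4 kN, N_AB = 17.4 kN.
A_BC = 2132 mm².
σ_BC = N_BC/A_BC = 17400/2132 = 8.162 MPa.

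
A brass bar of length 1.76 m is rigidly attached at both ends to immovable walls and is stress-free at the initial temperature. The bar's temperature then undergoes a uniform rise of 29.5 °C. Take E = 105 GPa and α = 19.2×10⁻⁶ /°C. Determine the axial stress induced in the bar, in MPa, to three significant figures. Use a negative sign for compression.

-59.5 MPa

Free thermal expansion αLΔT = 19.2e-6 · 1760 · 29.5 = 0.9969 mm.
The walls impose strain ε = −(0.9969)/1760 = -5.6640e-04; σ = Eε = 105000 · -5.6640e-04 = -59.47 MPa.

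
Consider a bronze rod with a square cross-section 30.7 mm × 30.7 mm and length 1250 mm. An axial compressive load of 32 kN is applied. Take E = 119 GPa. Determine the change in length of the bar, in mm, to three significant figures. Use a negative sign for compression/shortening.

-0.357 mm

A = 942.5 mm².
δ_mech = NL/(AE) = -32000·1250/(942.5·119000) = -0.3566 mm.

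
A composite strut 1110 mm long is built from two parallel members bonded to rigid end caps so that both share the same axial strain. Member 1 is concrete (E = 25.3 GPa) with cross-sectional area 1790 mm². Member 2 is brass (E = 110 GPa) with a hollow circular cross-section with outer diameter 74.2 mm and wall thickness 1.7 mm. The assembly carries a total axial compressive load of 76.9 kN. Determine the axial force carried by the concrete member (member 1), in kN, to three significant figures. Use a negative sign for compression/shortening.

A_2 = 387.2 mm².
Equal strain + equilibrium ⇒ each member carries load in proportion to AE: A₁E₁ = 45290000 N, A₂E₂ = 42590000 N, ΣAE = 87880000 N.
F₁ = P·A₁E₁/ΣAE = -76900·45290000/87880000 = -39630 N.

-39.6 kN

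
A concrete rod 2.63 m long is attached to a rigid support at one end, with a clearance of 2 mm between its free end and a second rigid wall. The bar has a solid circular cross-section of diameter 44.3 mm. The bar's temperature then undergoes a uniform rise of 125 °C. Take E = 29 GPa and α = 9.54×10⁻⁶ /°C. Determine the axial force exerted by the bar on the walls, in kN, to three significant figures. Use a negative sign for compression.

Free thermal expansion αLΔT = 9.54e-6 · 2630 · 125 = 3.136 mm.
The walls engage after the gap closes; constrained expansion = 3.136 − 2 = 1.136 mm.
The walls impose strain ε = −(1.136)/2630 = -4.3204e-04; σ = Eε = 29000 · -4.3204e-04 = -12.53 MPa.
Wall reaction R = σ·A = -12.53·1541 = -19310 N = -19.31 kN.

-19.3 kN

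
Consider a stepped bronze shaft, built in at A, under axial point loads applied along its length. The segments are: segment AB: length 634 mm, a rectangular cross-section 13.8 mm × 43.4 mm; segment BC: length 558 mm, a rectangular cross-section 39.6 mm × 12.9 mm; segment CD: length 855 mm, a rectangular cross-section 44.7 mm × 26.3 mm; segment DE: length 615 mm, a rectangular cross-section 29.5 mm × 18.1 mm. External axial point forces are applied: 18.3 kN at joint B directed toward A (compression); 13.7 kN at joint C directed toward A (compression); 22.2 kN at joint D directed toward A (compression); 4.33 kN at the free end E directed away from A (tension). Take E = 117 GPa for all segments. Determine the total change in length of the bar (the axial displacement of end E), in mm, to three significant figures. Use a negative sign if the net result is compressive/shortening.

Internal axial forces (sectioning from the free end, tension +): N_DE = 4.33 kN, N_CD = -17.87 kN, N_BC = -31.57 kN, N_AB = -49.87 kN.
A_AB = 598.9 mm².
A_BC = 510.8 mm².
A_CD = 1176 mm².
A_DE = 534 mm².
δ_AB = -49870·634/(598.9·117000) = -0.4512 mm
δ_BC = -31570·558/(510.8·117000) = -0.2947 mm
δ_CD = -17870·855/(1176·117000) = -0.1111 mm
δ_DE = 4330·615/(534·117000) = 0.04263 mm
δ = Σδ_i = -0.8144 mm.

-0.814 mm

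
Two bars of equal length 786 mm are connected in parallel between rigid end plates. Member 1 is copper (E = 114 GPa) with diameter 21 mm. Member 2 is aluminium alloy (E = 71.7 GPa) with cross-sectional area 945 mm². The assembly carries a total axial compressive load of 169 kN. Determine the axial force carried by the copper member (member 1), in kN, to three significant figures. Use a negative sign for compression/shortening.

A_1 = 346.4 mm².
Equal strain + equilibrium ⇒ each member carries load in proportion to AE: A₁E₁ = 39490000 N, A₂E₂ = 67760000 N, ΣAE = 107200000 N.
F₁ = P·A₁E₁/ΣAE = -169000·39490000/107200000 = -62220 N.

-62.2 kN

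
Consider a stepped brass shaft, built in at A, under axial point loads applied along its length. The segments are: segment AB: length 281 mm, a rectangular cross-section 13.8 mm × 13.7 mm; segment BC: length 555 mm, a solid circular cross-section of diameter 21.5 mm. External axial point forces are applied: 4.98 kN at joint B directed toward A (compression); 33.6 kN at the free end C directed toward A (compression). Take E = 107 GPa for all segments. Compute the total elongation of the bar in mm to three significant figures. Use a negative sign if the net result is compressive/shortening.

Internal axial forces (sectioning from the free end, tension +): N_BC = -33.6 kN, N_AB = -38.58 kN.
A_AB = 189.1 mm².
A_BC = 363.1 mm².
δ_AB = -38580·281/(189.1·107000) = -0.5359 mm
δ_BC = -33600·555/(363.1·107000) = -0.48 mm
δ = Σδ_i = -1.016 mm.

-1.02 mm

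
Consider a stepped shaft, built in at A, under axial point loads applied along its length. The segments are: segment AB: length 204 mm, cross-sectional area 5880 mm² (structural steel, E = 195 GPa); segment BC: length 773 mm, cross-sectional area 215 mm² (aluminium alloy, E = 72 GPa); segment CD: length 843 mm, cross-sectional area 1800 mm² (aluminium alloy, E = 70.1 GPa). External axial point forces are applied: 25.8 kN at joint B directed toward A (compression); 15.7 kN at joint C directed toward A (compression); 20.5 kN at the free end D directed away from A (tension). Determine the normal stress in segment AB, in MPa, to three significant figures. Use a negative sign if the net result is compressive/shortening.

-3.57 MPa

Internal axial forces (sectioning from the free end, tension +): N_CD = 20.5 kN, N_BC = 4.8 kN, N_AB = -21 kN.
σ_AB = N_AB/A_AB = -21000/5880 = -3.571 MPa.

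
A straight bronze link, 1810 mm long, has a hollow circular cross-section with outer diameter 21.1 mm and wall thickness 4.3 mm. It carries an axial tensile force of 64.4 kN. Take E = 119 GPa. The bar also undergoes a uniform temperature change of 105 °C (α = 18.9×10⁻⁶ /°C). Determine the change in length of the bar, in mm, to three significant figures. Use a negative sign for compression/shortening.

7.91 mm

A = 226.9 mm².
δ_mech = NL/(AE) = 64400·1810/(226.9·119000) = 4.316 mm.
δ_thermal = αLΔT = 18.9e-6·1810·105 = 3.592 mm.
δ = δ_mech + δ_thermal = 7.908 mm.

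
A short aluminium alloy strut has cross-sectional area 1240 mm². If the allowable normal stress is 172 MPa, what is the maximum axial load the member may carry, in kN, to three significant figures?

213 kN

P_max = σ_allow · A = 172 · 1240 = 213300 N = 213.3 kN.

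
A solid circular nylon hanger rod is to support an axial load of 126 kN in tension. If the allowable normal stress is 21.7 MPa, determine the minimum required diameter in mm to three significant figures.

86.0 mm

Required area A ≥ P/σ_allow = 126000/21.7 = 5806 mm².
For a solid circular section, d ≥ √(4A/π) = 85.98 mm.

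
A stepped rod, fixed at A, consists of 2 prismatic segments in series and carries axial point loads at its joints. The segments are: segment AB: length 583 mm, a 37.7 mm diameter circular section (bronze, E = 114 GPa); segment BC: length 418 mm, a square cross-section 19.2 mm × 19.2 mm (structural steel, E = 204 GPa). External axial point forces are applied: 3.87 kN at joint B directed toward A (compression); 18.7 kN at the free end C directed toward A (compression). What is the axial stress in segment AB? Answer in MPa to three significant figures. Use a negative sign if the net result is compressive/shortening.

Internal axial forces (sectioning from the free end, tension +): N_BC = -18.7 kN, N_AB = -22.57 kN.
A_AB = 1116 mm².
σ_AB = N_AB/A_AB = -22570/1116 = -20.22 MPa.

-20.2 MPa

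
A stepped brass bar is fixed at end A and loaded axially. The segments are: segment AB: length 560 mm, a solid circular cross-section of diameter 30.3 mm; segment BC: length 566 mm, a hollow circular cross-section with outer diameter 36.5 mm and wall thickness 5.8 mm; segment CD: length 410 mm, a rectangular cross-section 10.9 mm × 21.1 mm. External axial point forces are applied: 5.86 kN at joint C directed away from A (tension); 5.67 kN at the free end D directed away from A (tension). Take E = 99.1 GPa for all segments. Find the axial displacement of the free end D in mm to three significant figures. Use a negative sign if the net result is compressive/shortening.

0.310 mm

Internal axial forces (sectioning from the free end, tension +): N_CD = 5.67 kN, N_BC = 11.53 kN, N_AB = 11.53 kN.
A_AB = 721.1 mm².
A_BC = 559.4 mm².
A_CD = 230 mm².
δ_AB = 11530·560/(721.1·99100) = 0.09036 mm
δ_BC = 11530·566/(559.4·99100) = 0.1177 mm
δ_CD = 5670·410/(230·99100) = 0.102 mm
δ = Σδ_i = 0.3101 mm.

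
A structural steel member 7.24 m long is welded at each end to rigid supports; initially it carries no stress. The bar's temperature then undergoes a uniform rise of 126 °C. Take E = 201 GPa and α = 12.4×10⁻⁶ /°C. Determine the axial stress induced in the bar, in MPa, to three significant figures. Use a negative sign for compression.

-314 MPa

Free thermal expansion αLΔT = 12.4e-6 · 7240 · 126 = 11.31 mm.
The walls impose strain ε = −(11.31)/7240 = -1.5624e-03; σ = Eε = 201000 · -1.5624e-03 = -314 MPa.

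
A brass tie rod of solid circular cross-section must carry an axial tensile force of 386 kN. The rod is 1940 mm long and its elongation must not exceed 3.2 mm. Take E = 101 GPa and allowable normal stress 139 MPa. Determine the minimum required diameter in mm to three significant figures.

59.5 mm

Required area A ≥ P/σ_allow = 386000/139 = 2777 mm².
For a solid circular section, d ≥ √(4A/π) = 59.46 mm.
Elongation limit: A ≥ PL/(Eδ_allow) = 386000·1940/(101000·3.2) = 2317 mm² ⇒ d ≥ 54.31 mm.
The stress limit governs.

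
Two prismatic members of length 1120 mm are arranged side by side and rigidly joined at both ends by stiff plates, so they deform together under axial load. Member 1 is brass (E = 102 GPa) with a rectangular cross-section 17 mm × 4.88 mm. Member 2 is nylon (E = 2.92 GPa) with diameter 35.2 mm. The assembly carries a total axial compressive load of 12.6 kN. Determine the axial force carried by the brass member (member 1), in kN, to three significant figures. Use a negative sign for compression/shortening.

-9.43 kN

A_1 = 82.96 mm².
A_2 = 973.1 mm².
Equal strain + equilibrium ⇒ each member carries load in proportion to AE: A₁E₁ = 8462000 N, A₂E₂ = 2842000 N, ΣAE = 11300000 N.
F₁ = P·A₁E₁/ΣAE = -12600·8462000/11300000 = -9433 N.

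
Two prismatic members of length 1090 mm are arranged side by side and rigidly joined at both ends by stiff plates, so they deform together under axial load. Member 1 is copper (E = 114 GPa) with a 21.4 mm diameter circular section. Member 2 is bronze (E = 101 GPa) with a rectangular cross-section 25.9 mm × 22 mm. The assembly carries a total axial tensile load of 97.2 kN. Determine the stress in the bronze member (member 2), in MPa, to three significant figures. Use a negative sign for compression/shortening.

99.6 MPa

A_1 = 359.7 mm².
A_2 = 569.8 mm².
Equal strain + equilibrium ⇒ each member carries load in proportion to AE: A₁E₁ = 41000000 N, A₂E₂ = 57550000 N, ΣAE = 98550000 N.
σ₂ = P·E₂/ΣAE = 97200·101000/98550000 = 99.61 MPa.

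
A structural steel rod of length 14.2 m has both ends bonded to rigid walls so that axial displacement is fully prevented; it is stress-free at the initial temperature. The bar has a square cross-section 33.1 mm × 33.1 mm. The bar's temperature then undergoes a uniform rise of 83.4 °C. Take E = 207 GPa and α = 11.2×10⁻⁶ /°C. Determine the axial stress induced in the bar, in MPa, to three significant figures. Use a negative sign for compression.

-193 MPa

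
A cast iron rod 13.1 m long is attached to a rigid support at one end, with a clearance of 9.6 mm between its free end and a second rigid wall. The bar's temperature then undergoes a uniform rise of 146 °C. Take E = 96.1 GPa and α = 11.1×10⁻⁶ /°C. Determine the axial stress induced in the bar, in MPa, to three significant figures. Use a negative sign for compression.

-85.3 MPa

Free thermal expansion αLΔT = 11.1e-6 · 13100 · 146 = 21.23 mm.
The walls engage after the gap closes; constrained expansion = 21.23 − 9.6 = 11.63 mm.
The walls impose strain ε = −(11.63)/13100 = -8.8778e-04; σ = Eε = 96100 · -8.8778e-04 = -85.32 MPa.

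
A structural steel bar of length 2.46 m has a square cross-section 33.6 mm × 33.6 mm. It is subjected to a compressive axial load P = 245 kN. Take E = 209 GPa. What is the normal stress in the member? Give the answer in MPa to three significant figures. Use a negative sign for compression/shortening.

-217 MPa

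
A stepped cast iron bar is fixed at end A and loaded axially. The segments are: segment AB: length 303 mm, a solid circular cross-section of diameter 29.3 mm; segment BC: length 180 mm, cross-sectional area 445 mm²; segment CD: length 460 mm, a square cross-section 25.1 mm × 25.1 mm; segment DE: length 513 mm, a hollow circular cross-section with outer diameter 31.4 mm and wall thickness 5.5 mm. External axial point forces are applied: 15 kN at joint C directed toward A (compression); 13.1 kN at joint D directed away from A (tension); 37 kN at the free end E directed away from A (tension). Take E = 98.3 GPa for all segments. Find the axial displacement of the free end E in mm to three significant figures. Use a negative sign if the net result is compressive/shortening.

1.11 mm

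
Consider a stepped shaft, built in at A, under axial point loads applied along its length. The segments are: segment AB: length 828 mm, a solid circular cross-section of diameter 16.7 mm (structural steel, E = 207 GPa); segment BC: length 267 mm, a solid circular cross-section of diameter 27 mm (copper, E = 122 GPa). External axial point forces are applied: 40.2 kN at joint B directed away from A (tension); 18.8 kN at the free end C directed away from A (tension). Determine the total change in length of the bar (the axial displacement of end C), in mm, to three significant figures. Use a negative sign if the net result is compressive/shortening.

1.15 mm

Internal axial forces (sectioning from the free end, tension +): N_BC = 18.8 kN, N_AB = 59 kN.
A_AB = 219 mm².
A_BC = 572.6 mm².
δ_AB = 59000·828/(219·207000) = 1.077 mm
δ_BC = 18800·267/(572.6·122000) = 0.07186 mm
δ = Σδ_i = 1.149 mm.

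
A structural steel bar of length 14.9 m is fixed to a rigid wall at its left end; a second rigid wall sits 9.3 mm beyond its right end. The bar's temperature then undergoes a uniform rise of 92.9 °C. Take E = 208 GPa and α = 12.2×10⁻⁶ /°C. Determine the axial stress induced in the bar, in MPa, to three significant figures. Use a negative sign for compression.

-106 MPa

Free thermal expansion αLΔT = 12.2e-6 · 14900 · 92.9 = 16.89 mm.
The walls engage after the gap closes; constrained expansion = 16.89 − 9.3 = 7.587 mm.
The walls impose strain ε = −(7.587)/14900 = -5.0922e-04; σ = Eε = 208000 · -5.0922e-04 = -105.9 MPa.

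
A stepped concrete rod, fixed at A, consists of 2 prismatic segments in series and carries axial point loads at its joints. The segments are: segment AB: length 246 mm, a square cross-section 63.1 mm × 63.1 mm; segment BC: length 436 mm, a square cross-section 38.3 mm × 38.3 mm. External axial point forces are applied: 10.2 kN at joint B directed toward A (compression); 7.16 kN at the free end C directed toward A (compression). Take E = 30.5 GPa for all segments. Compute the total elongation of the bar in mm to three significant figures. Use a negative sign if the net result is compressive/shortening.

-0.105 mm

Internal axial forces (sectioning from the free end, tension +): N_BC = -7.16 kN, N_AB = -17.36 kN.
A_AB = 3982 mm².
A_BC = 1467 mm².
δ_AB = -17360·246/(3982·30500) = -0.03517 mm
δ_BC = -7160·436/(1467·30500) = -0.06978 mm
δ = Σδ_i = -0.1049 mm.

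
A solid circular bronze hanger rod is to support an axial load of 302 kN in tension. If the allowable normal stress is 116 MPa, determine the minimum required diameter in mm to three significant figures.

Required area A ≥ P/σ_allow = 302000/116 = 2603 mm².
For a solid circular section, d ≥ √(4A/π) = 57.57 mm.

57.6 mm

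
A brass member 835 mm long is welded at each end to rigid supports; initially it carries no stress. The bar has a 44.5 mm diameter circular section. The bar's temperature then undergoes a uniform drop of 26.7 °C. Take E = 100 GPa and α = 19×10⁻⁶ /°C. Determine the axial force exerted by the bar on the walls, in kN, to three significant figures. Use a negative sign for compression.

Free thermal expansion αLΔT = 19e-6 · 835 · -26.7 = -0.4236 mm.
The walls impose strain ε = −(-0.4236)/835 = 5.0730e-04; σ = Eε = 100000 · 5.0730e-04 = 50.73 MPa.
Wall reaction R = σ·A = 50.73·1555 = 78900 N = 78.9 kN.

78.9 kN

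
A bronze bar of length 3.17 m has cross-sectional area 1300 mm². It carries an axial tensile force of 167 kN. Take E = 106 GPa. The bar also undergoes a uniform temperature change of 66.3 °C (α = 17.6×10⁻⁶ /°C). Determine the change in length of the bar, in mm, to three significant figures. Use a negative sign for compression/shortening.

δ_mech = NL/(AE) = 167000·3170/(1300·106000) = 3.842 mm.
δ_thermal = αLΔT = 17.6e-6·3170·66.3 = 3.699 mm.
δ = δ_mech + δ_thermal = 7.541 mm.

7.54 mm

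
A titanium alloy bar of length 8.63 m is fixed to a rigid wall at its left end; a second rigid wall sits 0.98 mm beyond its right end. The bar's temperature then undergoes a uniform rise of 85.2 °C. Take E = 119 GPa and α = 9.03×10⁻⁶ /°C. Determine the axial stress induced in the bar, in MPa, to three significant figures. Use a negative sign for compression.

Free thermal expansion αLΔT = 9.03e-6 · 8630 · 85.2 = 6.64 mm.
The walls engage after the gap closes; constrained expansion = 6.64 − 0.98 = 5.66 mm.
The walls impose strain ε = −(5.66)/8630 = -6.5580e-04; σ = Eε = 119000 · -6.5580e-04 = -78.04 MPa.

-78.0 MPa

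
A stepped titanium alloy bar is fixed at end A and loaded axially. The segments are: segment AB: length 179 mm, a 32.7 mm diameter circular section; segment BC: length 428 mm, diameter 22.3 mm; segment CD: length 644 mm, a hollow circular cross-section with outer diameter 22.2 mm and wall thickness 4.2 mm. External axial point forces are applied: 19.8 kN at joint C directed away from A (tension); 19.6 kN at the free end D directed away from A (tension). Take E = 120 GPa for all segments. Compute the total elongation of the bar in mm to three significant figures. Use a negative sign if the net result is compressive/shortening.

0.873 mm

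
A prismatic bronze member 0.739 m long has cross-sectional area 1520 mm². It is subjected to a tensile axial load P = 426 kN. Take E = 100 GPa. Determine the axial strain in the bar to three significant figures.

0.00280

σ = N/A = 280.3 MPa; ε = σ/E = 280.3/100000 = 2.803e-03.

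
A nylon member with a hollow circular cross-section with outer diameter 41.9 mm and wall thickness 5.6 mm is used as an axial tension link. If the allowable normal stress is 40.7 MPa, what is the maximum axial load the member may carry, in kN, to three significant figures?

26.0 kN

A = 638.6 mm².
P_max = σ_allow · A = 40.7 · 638.6 = 25990 N = 25.99 kN.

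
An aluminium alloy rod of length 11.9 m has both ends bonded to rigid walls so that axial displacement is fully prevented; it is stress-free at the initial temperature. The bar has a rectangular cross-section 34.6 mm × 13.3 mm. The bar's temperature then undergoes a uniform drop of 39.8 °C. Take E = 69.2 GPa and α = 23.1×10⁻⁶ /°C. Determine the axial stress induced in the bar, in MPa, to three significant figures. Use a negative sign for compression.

Free thermal expansion αLΔT = 23.1e-6 · 11900 · -39.8 = -10.94 mm.
The walls impose strain ε = −(-10.94)/11900 = 9.1938e-04; σ = Eε = 69200 · 9.1938e-04 = 63.62 MPa.

63.6 MPa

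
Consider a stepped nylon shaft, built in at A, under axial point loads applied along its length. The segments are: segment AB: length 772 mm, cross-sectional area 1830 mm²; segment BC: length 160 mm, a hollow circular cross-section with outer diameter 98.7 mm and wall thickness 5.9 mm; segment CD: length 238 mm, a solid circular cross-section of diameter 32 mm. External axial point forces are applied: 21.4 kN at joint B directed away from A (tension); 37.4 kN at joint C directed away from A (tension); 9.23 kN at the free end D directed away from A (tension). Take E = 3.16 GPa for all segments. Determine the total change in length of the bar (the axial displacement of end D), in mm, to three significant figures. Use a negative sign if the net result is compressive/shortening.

Internal axial forces (sectioning from the free end, tension +): N_CD = 9.23 kN, N_BC = 46.63 kN, N_AB = 68.03 kN.
A_BC = 1720 mm².
A_CD = 804.2 mm².
δ_AB = 68030·772/(1830·3160) = 9.082 mm
δ_BC = 46630·160/(1720·3160) = 1.373 mm
δ_CD = 9230·238/(804.2·3160) = 0.8644 mm
δ = Σδ_i = 11.32 mm.

11.3 mm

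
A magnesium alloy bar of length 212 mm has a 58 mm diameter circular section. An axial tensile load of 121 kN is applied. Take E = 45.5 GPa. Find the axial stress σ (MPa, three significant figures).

A = 2642 mm².
σ = N/A = 121000/2642 = 45.8 MPa.

45.8 MPa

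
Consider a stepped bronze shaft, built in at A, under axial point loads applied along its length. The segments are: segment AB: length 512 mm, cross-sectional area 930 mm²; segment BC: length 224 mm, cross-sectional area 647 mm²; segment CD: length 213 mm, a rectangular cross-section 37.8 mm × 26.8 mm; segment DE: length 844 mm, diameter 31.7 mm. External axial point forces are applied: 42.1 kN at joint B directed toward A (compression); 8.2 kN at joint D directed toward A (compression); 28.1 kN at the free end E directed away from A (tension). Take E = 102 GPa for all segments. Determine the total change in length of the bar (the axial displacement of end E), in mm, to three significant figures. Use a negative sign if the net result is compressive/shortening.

Internal axial forces (sectioning from the free end, tension +): N_DE = 28.1 kN, N_CD = 19.9 kN, N_BC = 19.9 kN, N_AB = -22.2 kN.
A_CD = 1013 mm².
A_DE = 789.2 mm².
δ_AB = -22200·512/(930·102000) = -0.1198 mm
δ_BC = 19900·224/(647·102000) = 0.06755 mm
δ_CD = 19900·213/(1013·102000) = 0.04102 mm
δ_DE = 28100·844/(789.2·102000) = 0.2946 mm
δ = Σδ_i = 0.2833 mm.

0.283 mm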